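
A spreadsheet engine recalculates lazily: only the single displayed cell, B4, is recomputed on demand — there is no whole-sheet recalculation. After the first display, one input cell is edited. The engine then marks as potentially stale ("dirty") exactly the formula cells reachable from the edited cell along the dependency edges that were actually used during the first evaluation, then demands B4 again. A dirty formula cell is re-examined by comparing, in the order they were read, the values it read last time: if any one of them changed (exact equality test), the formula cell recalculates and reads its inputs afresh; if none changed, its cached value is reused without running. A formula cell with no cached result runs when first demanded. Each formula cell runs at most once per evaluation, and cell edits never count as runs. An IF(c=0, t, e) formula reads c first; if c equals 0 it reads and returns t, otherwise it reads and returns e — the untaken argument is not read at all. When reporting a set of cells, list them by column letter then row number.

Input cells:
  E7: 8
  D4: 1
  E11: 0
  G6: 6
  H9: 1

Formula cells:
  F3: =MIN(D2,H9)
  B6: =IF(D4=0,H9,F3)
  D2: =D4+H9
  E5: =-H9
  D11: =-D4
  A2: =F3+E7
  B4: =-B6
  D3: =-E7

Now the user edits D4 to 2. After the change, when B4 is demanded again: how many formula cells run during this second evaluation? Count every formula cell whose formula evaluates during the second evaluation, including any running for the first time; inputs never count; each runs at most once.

Formula cells that run: B6, D2, F3 — 3 in total.
Key observation: the cutoff stops propagation at B4 — its inputs' values are unchanged, so it reuses its cache.

First evaluation (everything demanded from the output):
  D2 = 1 + 1 = 2
  F3 = MIN(2, 1) = 1
  B6 = IF(D4=0: D4=1 -> else branch F3) = 1
  B4 = -(1) = -1

Propagation after the edit:
  D2: runs — D4 1->2; result 3.
  F3: runs — D2 2->3; result 1 (same value as before).
  B6: runs — D4 1->2; result 1 (same value as before).
  B4: checked — values it read are unchanged (B6 unchanged); reused cached -1 without running.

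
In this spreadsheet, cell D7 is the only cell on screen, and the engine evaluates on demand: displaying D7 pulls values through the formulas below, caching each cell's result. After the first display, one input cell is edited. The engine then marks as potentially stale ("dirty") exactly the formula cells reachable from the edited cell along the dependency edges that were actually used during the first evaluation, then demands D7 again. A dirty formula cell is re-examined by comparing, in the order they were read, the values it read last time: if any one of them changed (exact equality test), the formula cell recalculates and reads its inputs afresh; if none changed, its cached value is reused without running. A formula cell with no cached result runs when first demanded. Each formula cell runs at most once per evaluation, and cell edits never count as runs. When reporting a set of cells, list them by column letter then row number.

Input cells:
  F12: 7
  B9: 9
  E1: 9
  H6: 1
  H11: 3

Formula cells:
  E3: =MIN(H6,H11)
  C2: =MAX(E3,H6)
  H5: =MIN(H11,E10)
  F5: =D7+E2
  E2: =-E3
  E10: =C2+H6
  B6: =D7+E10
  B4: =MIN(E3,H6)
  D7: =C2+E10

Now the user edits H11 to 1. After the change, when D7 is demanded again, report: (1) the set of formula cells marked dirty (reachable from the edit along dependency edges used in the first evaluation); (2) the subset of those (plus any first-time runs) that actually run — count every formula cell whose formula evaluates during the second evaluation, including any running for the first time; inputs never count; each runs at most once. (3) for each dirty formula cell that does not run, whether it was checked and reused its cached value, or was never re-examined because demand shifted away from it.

Dirty set: C2, D7, E3, E10.
Run set: E3 (1 run).
Re-examined without running (cache reused): C2, D7, E10.
The important point: E3 recomputes to an identical value, and the output ends up unchanged.

Initial pass — values computed on the first demand:
  E3 = MIN(1, 3) = 1
  C2 = MAX(1, 1) = 1
  E10 = 1 + 1 = 2
  D7 = 1 + 2 = 3

Second demand — change propagation:
  E3: re-runs because H11 3->1; new result 1 (unchanged).
  C2: re-examined; everything it read last time is the same (E3 unchanged, H6 unchanged) — cache 1 kept, no run.
  E10: re-examined; everything it read last time is the same (C2 unchanged, H6 unchanged) — cache 2 kept, no run.
  D7: re-examined; everything it read last time is the same (C2 unchanged, E10 unchanged) — cache 3 kept, no run.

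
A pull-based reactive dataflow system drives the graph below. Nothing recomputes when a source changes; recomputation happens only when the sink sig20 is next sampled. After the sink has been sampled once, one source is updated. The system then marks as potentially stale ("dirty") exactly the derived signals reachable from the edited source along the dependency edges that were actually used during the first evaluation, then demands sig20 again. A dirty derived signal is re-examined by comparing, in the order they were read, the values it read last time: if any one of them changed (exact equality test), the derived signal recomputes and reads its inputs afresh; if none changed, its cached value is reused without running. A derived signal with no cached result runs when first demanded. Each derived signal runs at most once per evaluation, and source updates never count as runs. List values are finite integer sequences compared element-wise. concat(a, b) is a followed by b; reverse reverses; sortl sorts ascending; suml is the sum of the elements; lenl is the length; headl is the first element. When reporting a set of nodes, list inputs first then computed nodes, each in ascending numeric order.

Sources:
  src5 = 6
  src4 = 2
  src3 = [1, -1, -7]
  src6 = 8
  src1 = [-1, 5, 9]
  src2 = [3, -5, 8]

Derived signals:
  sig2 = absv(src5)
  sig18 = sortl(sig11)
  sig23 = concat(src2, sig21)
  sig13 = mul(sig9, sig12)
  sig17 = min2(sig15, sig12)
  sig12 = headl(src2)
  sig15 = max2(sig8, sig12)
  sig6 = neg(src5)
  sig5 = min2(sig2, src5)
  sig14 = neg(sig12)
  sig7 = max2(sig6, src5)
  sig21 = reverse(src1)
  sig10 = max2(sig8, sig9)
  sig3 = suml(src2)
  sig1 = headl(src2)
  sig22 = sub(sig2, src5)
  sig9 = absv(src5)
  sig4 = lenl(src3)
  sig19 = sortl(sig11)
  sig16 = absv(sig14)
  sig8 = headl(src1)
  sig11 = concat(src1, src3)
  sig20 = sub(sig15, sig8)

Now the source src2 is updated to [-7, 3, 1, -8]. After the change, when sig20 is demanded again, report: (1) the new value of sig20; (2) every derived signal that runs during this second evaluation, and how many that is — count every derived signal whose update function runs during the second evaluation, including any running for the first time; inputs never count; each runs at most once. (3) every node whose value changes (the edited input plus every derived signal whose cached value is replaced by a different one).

New value of sig20: 0.
Derived signals that run: sig12, sig15, sig20 — 3 in total.
Values that change: src2, sig12, sig15, sig20.

First evaluation (everything demanded from the output):
  sig8 = headl([-1, 5, 9]) = -1
  sig12 = headl([3, -5, 8]) = 3
  sig15 = max2(-1, 3) = 3
  sig20 = sub(3, -1) = 4

Propagation after the edit:
  sig12: runs — src2 [3, -5, 8]->[-7, 3, 1, -8]; result -7.
  sig15: runs — sig12 3->-7; result -1.
  sig20: runs — sig15 3->-1; result 0.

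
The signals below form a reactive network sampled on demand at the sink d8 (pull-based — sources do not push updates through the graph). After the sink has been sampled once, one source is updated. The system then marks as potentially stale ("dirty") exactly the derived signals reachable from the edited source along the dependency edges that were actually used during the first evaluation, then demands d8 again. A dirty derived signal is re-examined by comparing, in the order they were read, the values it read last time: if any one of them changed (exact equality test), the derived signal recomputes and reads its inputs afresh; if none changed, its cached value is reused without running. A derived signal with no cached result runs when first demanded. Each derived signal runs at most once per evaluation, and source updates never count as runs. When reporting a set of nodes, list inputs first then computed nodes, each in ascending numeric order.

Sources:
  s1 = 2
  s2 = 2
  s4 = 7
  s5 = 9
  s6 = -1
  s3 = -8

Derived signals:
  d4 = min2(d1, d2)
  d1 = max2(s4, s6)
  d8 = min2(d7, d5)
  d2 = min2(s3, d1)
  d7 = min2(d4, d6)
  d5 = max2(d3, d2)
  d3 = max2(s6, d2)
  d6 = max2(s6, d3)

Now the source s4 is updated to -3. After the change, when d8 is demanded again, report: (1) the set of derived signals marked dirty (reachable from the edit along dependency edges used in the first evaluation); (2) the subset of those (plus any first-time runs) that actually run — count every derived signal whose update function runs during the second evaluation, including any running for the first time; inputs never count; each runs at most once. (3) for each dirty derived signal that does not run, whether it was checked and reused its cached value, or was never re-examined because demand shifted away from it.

Initial pass — values computed on the first demand:
  d1 = max2(7, -1) = 7
  d2 = min2(-8, 7) = -8
  d3 = max2(-1, -8) = -1
  d4 = min2(7, -8) = -8
  d5 = max2(-1, -8) = -1
  d6 = max2(-1, -1) = -1
  d7 = min2(-8, -1) = -8
  d8 = min2(-8, -1) = -8

Second demand — change propagation:
  d1: re-runs because s4 7->-3; new result -1.
  d2: re-runs because d1 7->-1; new result -8 (unchanged).
  d3: re-examined; everything it read last time is the same (s6 unchanged, d2 unchanged) — cache -1 kept, no run.
  d4: re-runs because d1 7->-1; new result -8 (unchanged).
  d5: re-examined; everything it read last time is the same (d3 unchanged, d2 unchanged) — cache -1 kept, no run.
  d6: re-examined; everything it read last time is the same (s6 unchanged, d3 unchanged) — cache -1 kept, no run.
  d7: re-examined; everything it read last time is the same (d4 unchanged, d6 unchanged) — cache -8 kept, no run.
  d8: re-examined; everything it read last time is the same (d7 unchanged, d5 unchanged) — cache -8 kept, no run.

The important point: at d3 every value read last time is unchanged, so the dirty flag clears without a run.

Dirty set: d1, d2, d3, d4, d5, d6, d7, d8.
Run set: d1, d2, d4 (3 run).
Re-examined without running (cache reused): d3, d5, d6, d7, d8.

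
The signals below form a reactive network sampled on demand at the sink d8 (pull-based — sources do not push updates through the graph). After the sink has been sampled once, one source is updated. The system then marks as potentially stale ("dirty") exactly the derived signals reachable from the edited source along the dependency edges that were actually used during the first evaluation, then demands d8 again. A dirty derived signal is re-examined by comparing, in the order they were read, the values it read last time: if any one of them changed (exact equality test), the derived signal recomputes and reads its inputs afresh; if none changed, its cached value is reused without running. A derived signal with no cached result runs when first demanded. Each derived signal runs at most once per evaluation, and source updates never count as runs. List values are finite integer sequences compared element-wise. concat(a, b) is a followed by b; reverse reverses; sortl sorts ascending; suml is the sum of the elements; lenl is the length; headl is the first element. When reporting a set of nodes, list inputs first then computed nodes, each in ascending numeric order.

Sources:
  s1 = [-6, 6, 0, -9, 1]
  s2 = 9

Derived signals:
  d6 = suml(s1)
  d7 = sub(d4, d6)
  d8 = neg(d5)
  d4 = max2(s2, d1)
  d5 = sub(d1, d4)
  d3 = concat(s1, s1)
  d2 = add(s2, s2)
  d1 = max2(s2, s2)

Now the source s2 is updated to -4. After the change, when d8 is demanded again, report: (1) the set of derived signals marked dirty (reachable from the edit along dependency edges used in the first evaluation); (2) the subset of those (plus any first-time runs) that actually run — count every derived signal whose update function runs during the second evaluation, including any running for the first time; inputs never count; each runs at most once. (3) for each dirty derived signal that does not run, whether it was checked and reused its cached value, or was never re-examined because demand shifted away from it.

Dirty set: d1, d4, d5, d8.
Run set: d1, d4, d5 (3 run).
Re-examined without running (cache reused): d8.
The important point: d5 recomputes to an identical value, and the output ends up unchanged.

Initial pass — values computed on the first demand:
  d1 = max2(9, 9) = 9
  d4 = max2(9, 9) = 9
  d5 = sub(9, 9) = 0
  d8 = neg(0) = 0

Second demand — change propagation:
  d1: re-runs because s2 9->-4; s2 9->-4; new result -4.
  d4: re-runs because s2 9->-4; d1 9->-4; new result -4.
  d5: re-runs because d1 9->-4; d4 9->-4; new result 0 (unchanged).
  d8: re-examined; everything it read last time is the same (d5 unchanged) — cache 0 kept, no run.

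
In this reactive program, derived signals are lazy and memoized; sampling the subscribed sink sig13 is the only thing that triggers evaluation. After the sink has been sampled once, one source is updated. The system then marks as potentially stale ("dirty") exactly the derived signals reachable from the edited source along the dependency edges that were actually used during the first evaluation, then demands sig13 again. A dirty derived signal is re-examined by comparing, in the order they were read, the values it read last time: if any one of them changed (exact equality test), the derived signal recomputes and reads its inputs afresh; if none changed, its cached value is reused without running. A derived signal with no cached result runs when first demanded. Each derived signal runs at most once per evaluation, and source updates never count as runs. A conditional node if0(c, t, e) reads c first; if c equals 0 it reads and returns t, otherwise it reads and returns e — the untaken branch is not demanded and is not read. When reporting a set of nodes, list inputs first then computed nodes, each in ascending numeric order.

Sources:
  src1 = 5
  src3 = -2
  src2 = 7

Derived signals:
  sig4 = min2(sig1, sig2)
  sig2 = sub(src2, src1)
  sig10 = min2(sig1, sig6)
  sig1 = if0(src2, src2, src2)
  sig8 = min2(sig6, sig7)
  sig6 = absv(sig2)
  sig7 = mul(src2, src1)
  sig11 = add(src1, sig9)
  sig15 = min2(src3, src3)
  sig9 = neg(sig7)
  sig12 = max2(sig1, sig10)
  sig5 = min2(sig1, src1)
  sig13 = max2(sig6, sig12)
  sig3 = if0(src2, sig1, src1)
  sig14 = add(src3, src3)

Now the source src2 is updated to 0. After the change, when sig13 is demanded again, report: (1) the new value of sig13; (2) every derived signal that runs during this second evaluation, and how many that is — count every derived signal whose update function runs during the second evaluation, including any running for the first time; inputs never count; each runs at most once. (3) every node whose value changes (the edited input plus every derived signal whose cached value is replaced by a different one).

First demand of the output computes:
  sig1 = if0(src2=7 -> else branch src2) = 7
  sig2 = sub(7, 5) = 2
  sig6 = absv(2) = 2
  sig10 = min2(7, 2) = 2
  sig12 = max2(7, 2) = 7
  sig13 = max2(2, 7) = 7

After the edit, cleaning proceeds:
  sig1: a read changed (src2 7->0; src2 7->0) — executes, giving 0.
  sig2: a read changed (src2 7->0) — executes, giving -5.
  sig6: a read changed (sig2 2->-5) — executes, giving 5.
  sig10: a read changed (sig1 7->0; sig6 2->5) — executes, giving 0.
  sig12: a read changed (sig1 7->0; sig10 2->0) — executes, giving 0.
  sig13: a read changed (sig6 2->5; sig12 7->0) — executes, giving 5.

Demanding sig13 again yields 5.
6 derived signals run: sig1, sig2, sig6, sig10, sig12, sig13.
The nodes whose values change: src2, sig1, sig2, sig6, sig10, sig12, sig13.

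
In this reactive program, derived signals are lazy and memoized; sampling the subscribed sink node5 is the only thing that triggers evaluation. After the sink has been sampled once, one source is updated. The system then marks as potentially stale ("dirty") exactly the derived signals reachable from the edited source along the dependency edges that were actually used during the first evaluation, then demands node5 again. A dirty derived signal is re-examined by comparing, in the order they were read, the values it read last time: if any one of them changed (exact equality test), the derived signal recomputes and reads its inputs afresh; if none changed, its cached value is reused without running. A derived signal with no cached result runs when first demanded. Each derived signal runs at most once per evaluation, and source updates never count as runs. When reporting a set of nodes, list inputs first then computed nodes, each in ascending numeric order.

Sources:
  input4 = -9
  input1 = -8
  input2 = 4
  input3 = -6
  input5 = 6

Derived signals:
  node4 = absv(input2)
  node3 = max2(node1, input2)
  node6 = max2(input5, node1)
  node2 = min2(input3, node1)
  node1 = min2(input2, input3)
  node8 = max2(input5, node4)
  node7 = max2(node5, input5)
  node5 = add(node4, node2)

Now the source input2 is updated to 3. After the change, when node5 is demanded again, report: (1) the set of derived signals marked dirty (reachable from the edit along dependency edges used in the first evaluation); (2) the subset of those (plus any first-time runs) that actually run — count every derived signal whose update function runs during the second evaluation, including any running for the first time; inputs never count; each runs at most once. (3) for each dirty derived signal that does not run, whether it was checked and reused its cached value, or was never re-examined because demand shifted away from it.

First demand of the output computes:
  node1 = min2(4, -6) = -6
  node2 = min2(-6, -6) = -6
  node4 = absv(4) = 4
  node5 = add(4, -6) = -2

After the edit, cleaning proceeds:
  node1: a read changed (input2 4->3) — executes, giving -6 — identical to its old value.
  node2: dirty, but its reads are unchanged (input3 unchanged, node1 unchanged); cached -6 stands.
  node4: a read changed (input2 4->3) — executes, giving 3.
  node5: a read changed (node4 4->3) — executes, giving -3.

Note where the cutoff bites: node2 is checked, finds nothing changed, and keeps its cache.

The edit dirties: node1, node2, node4, node5.
3 derived signals run: node1, node4, node5.
Cache hits after checking: node2.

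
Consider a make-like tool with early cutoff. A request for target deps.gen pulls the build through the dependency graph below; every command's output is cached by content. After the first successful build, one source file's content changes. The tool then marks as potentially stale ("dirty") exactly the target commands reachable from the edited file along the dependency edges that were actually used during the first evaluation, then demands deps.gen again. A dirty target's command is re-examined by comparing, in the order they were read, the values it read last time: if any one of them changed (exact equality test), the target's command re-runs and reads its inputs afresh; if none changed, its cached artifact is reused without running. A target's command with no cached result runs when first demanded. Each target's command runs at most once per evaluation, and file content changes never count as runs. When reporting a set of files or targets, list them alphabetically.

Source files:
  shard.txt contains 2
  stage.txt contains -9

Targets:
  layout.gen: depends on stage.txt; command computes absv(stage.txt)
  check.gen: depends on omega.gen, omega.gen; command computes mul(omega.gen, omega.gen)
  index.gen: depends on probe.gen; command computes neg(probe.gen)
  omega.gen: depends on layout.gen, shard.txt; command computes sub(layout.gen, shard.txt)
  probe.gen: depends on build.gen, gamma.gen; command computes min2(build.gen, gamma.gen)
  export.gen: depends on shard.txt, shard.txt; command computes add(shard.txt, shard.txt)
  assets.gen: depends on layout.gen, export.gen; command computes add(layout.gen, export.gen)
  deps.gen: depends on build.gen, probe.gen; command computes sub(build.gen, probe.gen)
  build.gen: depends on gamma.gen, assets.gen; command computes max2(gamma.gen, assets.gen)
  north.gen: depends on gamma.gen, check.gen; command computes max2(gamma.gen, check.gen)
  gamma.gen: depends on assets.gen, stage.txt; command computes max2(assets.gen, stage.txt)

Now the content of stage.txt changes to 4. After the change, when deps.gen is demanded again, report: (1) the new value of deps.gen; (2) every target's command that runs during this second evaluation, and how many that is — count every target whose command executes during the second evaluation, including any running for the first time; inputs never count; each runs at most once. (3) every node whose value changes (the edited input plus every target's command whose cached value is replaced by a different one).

First demand of the output computes:
  export.gen = add(2, 2) = 4
  layout.gen = absv(-9) = 9
  assets.gen = add(9, 4) = 13
  gamma.gen = max2(13, -9) = 13
  build.gen = max2(13, 13) = 13
  probe.gen = min2(13, 13) = 13
  deps.gen = sub(13, 13) = 0

After the edit, cleaning proceeds:
  layout.gen: a read changed (stage.txt -9->4) — executes, giving 4.
  assets.gen: a read changed (layout.gen 9->4) — executes, giving 8.
  gamma.gen: a read changed (assets.gen 13->8; stage.txt -9->4) — executes, giving 8.
  build.gen: a read changed (gamma.gen 13->8; assets.gen 13->8) — executes, giving 8.
  probe.gen: a read changed (build.gen 13->8; gamma.gen 13->8) — executes, giving 8.
  deps.gen: a read changed (build.gen 13->8; probe.gen 13->8) — executes, giving 0 — identical to its old value.

Demanding deps.gen again yields 0.
6 target commands run: assets.gen, build.gen, deps.gen, gamma.gen, layout.gen, probe.gen.
The nodes whose values change: assets.gen, build.gen, gamma.gen, layout.gen, probe.gen, stage.txt.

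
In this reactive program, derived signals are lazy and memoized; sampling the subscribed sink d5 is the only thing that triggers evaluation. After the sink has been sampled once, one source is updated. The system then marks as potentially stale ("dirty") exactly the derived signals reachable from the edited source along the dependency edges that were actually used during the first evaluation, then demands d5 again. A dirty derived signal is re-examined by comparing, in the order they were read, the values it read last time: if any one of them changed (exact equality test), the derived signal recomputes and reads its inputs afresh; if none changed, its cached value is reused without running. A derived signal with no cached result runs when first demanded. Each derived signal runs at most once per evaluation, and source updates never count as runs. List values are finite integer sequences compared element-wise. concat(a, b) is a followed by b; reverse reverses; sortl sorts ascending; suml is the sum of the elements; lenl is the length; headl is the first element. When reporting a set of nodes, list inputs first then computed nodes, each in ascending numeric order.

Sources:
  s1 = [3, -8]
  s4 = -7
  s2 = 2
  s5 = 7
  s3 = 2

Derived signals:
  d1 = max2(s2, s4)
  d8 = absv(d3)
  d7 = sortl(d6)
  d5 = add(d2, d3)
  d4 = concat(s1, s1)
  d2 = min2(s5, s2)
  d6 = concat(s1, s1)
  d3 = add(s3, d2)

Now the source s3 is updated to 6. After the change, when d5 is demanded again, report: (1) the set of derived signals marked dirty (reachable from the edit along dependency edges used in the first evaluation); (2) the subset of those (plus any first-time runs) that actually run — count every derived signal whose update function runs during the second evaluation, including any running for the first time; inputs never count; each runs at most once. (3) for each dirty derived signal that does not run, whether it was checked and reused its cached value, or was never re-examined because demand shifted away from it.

First demand of the output computes:
  d2 = min2(7, 2) = 2
  d3 = add(2, 2) = 4
  d5 = add(2, 4) = 6

After the edit, cleaning proceeds:
  d3: a read changed (s3 2->6) — executes, giving 8.
  d5: a read changed (d3 4->8) — executes, giving 10.

The edit dirties: d3, d5.
2 derived signals run: d3, d5.
No dirty derived signal escaped a run.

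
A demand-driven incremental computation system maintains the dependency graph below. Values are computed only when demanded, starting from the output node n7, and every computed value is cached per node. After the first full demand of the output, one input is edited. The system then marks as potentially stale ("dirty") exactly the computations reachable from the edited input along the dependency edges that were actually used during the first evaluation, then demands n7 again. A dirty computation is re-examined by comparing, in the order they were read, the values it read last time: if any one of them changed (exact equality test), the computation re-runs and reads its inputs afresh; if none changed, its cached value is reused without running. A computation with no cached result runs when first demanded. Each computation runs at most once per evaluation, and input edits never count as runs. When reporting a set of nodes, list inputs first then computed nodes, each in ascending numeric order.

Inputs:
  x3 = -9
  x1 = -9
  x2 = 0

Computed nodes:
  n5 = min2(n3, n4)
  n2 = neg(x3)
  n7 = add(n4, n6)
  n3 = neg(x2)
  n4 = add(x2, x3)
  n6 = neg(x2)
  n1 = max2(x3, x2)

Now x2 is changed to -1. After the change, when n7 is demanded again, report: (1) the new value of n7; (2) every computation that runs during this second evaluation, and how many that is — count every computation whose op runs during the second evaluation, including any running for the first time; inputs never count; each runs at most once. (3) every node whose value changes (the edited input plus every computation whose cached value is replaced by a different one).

New value of n7: -9.
Computations that run: n4, n6, n7 — 3 in total.
Values that change: x2, n4, n6.

First evaluation (everything demanded from the output):
  n4 = add(0, -9) = -9
  n6 = neg(0) = 0
  n7 = add(-9, 0) = -9

Propagation after the edit:
  n4: runs — x2 0->-1; result -10.
  n6: runs — x2 0->-1; result 1.
  n7: runs — n4 -9->-10; n6 0->1; result -9 (same value as before).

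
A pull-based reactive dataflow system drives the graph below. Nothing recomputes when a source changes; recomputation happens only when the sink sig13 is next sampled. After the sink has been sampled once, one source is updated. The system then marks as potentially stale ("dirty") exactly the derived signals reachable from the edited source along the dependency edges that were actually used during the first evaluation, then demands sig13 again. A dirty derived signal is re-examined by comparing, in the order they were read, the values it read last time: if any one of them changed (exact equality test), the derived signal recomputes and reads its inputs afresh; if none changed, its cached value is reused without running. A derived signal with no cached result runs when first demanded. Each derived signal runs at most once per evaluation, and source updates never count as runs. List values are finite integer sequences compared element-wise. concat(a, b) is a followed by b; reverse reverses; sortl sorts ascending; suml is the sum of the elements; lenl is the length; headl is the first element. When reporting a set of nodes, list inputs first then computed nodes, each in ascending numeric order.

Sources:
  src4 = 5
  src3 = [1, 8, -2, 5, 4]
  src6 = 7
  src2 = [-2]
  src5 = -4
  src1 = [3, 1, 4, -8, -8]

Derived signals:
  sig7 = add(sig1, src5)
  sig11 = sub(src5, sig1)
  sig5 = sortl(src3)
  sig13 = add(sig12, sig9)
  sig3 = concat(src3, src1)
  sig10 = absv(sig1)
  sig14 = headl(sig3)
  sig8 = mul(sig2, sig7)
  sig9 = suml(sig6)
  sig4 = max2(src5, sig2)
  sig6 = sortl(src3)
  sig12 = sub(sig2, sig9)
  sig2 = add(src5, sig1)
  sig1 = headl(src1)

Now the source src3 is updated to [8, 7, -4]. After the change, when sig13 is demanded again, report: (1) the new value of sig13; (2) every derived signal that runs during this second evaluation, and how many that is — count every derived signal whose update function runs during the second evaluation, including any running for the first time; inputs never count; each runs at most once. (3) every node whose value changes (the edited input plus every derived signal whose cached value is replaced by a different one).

New value of sig13: -1.
Derived signals that run: sig6, sig9, sig12, sig13 — 4 in total.
Values that change: src3, sig6, sig9, sig12.

First evaluation (everything demanded from the output):
  sig1 = headl([3, 1, 4, -8, -8]) = 3
  sig2 = add(-4, 3) = -1
  sig6 = sortl([1, 8, -2, 5, 4]) = [-2, 1, 4, 5, 8]
  sig9 = suml([-2, 1, 4, 5, 8]) = 16
  sig12 = sub(-1, 16) = -17
  sig13 = add(-17, 16) = -1

Propagation after the edit:
  sig6: runs — src3 [1, 8, -2, 5, 4]->[8, 7, -4]; result [-4, 7, 8].
  sig9: runs — sig6 [-2, 1, 4, 5, 8]->[-4, 7, 8]; result 11.
  sig12: runs — sig9 16->11; result -12.
  sig13: runs — sig12 -17->-12; sig9 16->11; result -1 (same value as before).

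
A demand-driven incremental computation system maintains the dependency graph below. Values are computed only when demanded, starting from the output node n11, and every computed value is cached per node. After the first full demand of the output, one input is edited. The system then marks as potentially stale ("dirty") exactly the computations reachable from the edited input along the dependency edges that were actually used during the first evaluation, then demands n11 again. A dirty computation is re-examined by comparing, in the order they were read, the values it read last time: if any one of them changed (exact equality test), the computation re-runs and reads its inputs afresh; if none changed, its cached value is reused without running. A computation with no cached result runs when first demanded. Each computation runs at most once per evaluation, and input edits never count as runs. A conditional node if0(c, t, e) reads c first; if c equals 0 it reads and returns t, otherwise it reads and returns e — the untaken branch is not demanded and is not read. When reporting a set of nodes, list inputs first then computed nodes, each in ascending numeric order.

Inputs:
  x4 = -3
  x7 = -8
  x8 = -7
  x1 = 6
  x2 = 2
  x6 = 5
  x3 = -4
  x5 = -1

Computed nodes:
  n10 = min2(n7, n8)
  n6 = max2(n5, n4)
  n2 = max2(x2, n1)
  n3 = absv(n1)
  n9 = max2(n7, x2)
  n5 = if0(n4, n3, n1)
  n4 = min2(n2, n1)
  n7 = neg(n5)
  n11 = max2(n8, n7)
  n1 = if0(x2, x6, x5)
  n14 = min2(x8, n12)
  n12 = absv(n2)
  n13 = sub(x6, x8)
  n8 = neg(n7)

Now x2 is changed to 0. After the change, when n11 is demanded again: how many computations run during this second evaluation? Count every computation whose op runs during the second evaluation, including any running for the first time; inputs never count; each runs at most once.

Computations that run: n1, n2, n4, n5, n7, n8, n11 — 7 in total.

First evaluation (everything demanded from the output):
  n1 = if0(x2=2 -> else branch x5) = -1
  n2 = max2(2, -1) = 2
  n4 = min2(2, -1) = -1
  n5 = if0(n4=-1 -> else branch n1) = -1
  n7 = neg(-1) = 1
  n8 = neg(1) = -1
  n11 = max2(-1, 1) = 1

Propagation after the edit:
  n1: runs — x2 2->0; result 5.
  n2: runs — x2 2->0; n1 -1->5; result 5.
  n4: runs — n2 2->5; n1 -1->5; result 5.
  n5: runs — n4 -1->5; n1 -1->5; result 5.
  n7: runs — n5 -1->5; result -5.
  n8: runs — n7 1->-5; result 5.
  n11: runs — n8 -1->5; n7 1->-5; result 5.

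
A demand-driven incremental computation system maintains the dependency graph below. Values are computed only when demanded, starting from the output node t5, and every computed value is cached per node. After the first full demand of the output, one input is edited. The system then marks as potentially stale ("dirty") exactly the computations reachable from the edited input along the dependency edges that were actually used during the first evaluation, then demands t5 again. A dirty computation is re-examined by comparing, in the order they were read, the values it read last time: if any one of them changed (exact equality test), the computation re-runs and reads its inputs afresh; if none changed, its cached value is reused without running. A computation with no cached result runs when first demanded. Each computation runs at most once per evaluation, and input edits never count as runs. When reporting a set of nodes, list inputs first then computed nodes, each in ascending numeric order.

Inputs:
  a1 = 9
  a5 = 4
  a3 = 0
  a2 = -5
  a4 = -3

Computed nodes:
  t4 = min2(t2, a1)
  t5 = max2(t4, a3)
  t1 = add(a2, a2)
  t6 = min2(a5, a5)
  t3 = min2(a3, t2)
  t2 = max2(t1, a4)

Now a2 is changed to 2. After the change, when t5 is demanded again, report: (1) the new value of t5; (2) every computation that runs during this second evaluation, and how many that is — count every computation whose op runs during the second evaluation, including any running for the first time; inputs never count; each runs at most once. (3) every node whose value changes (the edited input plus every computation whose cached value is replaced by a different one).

First evaluation (everything demanded from the output):
  t1 = add(-5, -5) = -10
  t2 = max2(-10, -3) = -3
  t4 = min2(-3, 9) = -3
  t5 = max2(-3, 0) = 0

Propagation after the edit:
  t1: runs — a2 -5->2; a2 -5->2; result 4.
  t2: runs — t1 -10->4; result 4.
  t4: runs — t2 -3->4; result 4.
  t5: runs — t4 -3->4; result 4.

New value of t5: 4.
Computations that run: t1, t2, t4, t5 — 4 in total.
Values that change: a2, t1, t2, t4, t5.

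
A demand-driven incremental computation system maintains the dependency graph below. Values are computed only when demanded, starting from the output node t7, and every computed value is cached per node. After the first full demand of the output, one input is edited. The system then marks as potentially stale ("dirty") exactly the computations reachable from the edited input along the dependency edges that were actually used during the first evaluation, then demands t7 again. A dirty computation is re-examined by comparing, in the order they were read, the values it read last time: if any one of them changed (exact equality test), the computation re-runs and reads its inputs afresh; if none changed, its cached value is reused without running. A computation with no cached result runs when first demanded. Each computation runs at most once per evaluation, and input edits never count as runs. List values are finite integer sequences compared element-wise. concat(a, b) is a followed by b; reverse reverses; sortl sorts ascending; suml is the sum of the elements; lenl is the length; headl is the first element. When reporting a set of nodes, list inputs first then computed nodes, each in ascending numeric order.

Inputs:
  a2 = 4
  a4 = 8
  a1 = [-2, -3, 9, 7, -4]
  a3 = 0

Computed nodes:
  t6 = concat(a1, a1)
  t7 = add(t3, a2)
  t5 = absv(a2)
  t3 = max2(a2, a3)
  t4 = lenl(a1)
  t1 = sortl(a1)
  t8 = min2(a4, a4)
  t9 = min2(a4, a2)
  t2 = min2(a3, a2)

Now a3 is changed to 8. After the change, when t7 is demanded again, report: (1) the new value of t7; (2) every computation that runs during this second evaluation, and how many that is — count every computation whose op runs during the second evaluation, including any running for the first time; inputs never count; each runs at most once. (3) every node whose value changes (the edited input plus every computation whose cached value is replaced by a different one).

New value of t7: 12.
Computations that run: t3, t7 — 2 in total.
Values that change: a3, t3, t7.

First evaluation (everything demanded from the output):
  t3 = max2(4, 0) = 4
  t7 = add(4, 4) = 8

Propagation after the edit:
  t3: runs — a3 0->8; result 8.
  t7: runs — t3 4->8; result 12.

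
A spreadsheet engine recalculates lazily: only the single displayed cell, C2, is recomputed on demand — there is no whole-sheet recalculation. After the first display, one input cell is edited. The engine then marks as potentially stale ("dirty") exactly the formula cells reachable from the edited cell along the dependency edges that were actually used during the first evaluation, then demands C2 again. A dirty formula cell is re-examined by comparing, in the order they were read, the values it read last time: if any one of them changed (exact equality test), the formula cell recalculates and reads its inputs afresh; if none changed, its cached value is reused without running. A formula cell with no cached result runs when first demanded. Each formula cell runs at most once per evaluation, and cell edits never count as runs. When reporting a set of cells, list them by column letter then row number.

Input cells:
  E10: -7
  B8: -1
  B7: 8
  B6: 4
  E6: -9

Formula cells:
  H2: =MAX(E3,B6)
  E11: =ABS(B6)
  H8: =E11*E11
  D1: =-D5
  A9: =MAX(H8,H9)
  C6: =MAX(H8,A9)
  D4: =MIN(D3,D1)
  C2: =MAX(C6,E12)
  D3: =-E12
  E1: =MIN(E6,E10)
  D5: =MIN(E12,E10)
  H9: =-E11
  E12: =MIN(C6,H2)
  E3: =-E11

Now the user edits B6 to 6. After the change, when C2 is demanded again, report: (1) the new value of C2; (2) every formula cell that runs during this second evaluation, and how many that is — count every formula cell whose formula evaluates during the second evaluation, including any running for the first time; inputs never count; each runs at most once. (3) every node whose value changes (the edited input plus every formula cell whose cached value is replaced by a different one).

First evaluation (everything demanded from the output):
  E11 = ABS(4) = 4
  E3 = -(4) = -4
  H2 = MAX(-4, 4) = 4
  H8 = 4 * 4 = 16
  H9 = -(4) = -4
  A9 = MAX(16, -4) = 16
  C6 = MAX(16, 16) = 16
  E12 = MIN(16, 4) = 4
  C2 = MAX(16, 4) = 16

Propagation after the edit:
  E11: runs — B6 4->6; result 6.
  E3: runs — E11 4->6; result -6.
  H2: runs — E3 -4->-6; B6 4->6; result 6.
  H8: runs — E11 4->6; E11 4->6; result 36.
  H9: runs — E11 4->6; result -6.
  A9: runs — H8 16->36; H9 -4->-6; result 36.
  C6: runs — H8 16->36; A9 16->36; result 36.
  E12: runs — C6 16->36; H2 4->6; result 6.
  C2: runs — C6 16->36; E12 4->6; result 36.

New value of C2: 36.
Formula cells that run: A9, C2, C6, E3, E11, E12, H2, H8, H9 — 9 in total.
Values that change: A9, B6, C2, C6, E3, E11, E12, H2, H8, H9.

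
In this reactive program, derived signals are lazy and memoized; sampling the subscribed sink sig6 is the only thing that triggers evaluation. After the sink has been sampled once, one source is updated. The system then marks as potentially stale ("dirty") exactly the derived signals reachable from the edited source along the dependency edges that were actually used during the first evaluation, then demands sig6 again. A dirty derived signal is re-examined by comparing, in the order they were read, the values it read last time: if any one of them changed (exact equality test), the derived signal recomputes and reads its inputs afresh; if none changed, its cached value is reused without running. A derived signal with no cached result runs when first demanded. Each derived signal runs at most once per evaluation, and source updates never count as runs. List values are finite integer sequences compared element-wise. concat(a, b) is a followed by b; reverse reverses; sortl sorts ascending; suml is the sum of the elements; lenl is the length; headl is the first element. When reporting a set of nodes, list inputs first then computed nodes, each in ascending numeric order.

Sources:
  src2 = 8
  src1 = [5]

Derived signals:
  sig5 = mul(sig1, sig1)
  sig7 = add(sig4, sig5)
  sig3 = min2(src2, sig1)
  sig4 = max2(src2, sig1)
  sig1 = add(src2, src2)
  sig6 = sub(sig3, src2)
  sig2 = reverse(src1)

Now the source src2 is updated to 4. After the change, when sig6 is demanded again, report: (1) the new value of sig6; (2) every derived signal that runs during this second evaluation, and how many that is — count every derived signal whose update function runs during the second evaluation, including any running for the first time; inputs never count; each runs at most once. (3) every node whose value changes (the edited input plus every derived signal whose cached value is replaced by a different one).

Demanding sig6 again yields 0.
3 derived signals run: sig1, sig3, sig6.
The nodes whose values change: src2, sig1, sig3.

First demand of the output computes:
  sig1 = add(8, 8) = 16
  sig3 = min2(8, 16) = 8
  sig6 = sub(8, 8) = 0

After the edit, cleaning proceeds:
  sig1: a read changed (src2 8->4; src2 8->4) — executes, giving 8.
  sig3: a read changed (src2 8->4; sig1 16->8) — executes, giving 4.
  sig6: a read changed (sig3 8->4; src2 8->4) — executes, giving 0 — identical to its old value.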